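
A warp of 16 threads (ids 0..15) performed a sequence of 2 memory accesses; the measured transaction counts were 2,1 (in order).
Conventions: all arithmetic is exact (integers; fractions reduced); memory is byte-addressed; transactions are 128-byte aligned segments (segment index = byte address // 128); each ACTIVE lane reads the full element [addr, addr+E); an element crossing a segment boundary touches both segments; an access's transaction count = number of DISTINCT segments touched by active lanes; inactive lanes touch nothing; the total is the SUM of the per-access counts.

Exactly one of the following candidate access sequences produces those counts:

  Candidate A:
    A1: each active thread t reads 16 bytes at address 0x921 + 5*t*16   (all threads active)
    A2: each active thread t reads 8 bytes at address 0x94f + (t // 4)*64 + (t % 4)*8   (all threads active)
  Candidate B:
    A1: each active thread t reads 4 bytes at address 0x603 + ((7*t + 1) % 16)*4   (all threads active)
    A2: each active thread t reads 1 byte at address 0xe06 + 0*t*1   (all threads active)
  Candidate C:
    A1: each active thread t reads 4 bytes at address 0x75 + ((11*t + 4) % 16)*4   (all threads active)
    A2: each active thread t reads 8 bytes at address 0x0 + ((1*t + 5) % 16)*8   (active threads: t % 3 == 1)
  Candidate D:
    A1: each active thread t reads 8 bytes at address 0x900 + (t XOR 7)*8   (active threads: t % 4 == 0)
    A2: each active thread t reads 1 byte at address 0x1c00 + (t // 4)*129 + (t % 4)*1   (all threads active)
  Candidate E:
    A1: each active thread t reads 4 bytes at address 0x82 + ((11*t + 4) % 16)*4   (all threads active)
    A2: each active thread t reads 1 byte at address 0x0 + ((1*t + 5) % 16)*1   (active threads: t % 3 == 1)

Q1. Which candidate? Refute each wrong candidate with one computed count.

A: A1 gives 10 transactions, not 2
B: A1 gives 1 transaction, not 2
D: A1 gives 1 transaction, not 2
E: A1 gives 1 transaction, not 2
C: all counts match (2,1)

Answer: C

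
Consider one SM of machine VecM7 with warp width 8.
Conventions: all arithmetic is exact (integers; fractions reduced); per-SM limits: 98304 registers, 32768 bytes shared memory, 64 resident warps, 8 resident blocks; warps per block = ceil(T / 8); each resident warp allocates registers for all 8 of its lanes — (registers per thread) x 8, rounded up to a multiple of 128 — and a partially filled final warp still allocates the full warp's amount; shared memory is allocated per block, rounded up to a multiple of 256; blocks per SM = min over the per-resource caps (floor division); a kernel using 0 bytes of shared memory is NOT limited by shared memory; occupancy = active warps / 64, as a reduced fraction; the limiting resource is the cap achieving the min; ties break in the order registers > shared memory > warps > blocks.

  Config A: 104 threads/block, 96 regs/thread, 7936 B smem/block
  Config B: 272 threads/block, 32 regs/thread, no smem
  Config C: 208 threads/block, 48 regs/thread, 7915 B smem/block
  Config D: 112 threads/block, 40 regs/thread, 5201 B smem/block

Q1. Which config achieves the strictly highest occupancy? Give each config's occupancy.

occupancies: A 13/16, B 17/32, C 13/16, D 7/8

Answer: D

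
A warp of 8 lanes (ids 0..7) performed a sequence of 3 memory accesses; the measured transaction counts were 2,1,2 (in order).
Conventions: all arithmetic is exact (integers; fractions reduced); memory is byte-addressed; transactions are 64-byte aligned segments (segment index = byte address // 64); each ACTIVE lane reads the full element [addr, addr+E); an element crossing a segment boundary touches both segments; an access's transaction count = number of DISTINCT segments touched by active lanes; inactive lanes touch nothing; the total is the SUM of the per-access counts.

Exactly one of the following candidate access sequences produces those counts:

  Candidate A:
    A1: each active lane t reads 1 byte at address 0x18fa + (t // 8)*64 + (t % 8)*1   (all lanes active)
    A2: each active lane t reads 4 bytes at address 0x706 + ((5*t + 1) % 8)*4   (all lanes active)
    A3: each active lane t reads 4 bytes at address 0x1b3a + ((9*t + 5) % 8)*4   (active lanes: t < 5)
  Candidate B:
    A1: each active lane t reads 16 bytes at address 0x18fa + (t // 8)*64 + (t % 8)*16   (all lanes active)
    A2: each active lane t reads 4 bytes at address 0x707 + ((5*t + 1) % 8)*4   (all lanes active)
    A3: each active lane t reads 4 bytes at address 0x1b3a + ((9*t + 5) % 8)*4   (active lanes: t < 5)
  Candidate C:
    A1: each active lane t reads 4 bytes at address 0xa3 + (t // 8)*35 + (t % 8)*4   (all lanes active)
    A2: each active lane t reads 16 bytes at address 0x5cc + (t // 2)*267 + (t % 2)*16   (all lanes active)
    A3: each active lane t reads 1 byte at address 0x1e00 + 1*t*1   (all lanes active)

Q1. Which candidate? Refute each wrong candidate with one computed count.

B: A1 gives 3 transactions, not 2
C: A2 gives 6 transactions, not 1
A: all counts match (2,1,2)

Answer: A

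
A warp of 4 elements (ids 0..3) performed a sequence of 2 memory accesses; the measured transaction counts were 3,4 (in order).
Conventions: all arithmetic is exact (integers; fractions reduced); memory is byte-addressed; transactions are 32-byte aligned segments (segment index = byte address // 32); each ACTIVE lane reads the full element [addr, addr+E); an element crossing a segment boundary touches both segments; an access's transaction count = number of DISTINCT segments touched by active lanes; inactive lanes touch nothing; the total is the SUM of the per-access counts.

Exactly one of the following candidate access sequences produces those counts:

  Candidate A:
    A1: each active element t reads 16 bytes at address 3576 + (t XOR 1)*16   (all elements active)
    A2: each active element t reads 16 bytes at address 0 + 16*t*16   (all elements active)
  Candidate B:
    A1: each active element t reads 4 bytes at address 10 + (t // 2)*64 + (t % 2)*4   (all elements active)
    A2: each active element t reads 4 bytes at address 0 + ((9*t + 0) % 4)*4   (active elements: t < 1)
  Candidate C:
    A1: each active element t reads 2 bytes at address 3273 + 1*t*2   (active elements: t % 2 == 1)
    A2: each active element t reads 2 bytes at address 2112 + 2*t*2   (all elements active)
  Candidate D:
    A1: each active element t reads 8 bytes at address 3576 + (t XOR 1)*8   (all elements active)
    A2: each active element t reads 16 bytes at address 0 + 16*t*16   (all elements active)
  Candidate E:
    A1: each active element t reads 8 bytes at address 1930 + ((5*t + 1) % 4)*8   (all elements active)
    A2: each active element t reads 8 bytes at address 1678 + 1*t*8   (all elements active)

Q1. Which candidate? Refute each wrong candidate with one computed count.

B: A1 gives 2 transactions, not 3
C: A1 gives 1 transaction, not 3
D: A1 gives 2 transactions, not 3
E: A1 gives 2 transactions, not 3
A: all counts match (3,4)

Answer: A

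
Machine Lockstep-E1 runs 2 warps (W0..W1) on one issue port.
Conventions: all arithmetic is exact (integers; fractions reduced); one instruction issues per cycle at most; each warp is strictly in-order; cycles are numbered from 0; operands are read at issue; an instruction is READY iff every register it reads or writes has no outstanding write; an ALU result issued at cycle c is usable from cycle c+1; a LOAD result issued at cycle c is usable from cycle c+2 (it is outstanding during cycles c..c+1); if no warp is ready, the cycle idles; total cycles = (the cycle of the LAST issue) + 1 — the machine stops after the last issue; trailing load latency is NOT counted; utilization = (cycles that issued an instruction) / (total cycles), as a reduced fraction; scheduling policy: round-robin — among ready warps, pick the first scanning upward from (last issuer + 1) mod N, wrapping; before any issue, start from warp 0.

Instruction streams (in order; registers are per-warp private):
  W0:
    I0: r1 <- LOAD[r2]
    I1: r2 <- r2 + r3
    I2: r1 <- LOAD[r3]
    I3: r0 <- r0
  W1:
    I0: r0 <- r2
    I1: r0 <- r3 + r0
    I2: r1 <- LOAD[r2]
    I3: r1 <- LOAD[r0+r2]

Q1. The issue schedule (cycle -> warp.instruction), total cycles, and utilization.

cycle 0: W0.I0
cycle 1: W1.I0
cycle 2: W0.I1
cycle 3: W1.I1
cycle 4: W0.I2
cycle 5: W1.I2
cycle 6: W0.I3
cycle 7: W1.I3

Answer: 8 cycles, utilization 1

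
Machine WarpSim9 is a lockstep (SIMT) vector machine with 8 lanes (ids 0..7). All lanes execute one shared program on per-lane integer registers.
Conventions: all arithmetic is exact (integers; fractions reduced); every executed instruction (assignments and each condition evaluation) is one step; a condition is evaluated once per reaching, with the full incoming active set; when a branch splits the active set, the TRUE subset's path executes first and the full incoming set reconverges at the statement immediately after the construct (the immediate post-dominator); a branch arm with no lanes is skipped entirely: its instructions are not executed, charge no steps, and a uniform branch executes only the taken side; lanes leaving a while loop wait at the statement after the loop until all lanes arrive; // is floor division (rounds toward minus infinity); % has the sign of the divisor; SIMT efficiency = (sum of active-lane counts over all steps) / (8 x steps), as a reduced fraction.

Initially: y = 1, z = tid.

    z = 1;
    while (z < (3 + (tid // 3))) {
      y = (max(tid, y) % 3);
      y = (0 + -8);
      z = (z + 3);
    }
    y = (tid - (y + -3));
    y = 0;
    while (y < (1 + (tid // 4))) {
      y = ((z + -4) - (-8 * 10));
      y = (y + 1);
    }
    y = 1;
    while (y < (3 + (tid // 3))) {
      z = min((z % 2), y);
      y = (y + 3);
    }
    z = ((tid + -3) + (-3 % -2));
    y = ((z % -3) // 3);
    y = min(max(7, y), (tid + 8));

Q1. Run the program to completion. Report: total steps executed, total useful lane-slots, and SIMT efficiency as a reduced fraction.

Answer: 27 steps, 174 useful, 29/36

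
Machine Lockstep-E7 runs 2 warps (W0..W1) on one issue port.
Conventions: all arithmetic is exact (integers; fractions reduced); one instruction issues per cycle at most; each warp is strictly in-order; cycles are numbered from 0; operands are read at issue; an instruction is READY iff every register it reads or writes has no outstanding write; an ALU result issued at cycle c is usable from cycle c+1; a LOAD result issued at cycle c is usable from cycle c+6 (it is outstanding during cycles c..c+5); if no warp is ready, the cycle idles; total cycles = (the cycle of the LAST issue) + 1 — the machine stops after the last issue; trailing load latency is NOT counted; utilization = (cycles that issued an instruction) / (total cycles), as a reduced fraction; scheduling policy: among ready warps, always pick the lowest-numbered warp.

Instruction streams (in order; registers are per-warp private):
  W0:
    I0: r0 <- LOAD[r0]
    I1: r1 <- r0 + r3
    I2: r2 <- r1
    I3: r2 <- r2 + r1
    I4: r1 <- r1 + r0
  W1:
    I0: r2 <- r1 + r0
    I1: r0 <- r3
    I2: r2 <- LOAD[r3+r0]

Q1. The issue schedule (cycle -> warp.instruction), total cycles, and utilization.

cycle 0: W0.I0
cycle 1: W1.I0
cycle 2: W1.I1
cycle 3: W1.I2
cycle 4: idle
cycle 5: idle
cycle 6: W0.I1
cycle 7: W0.I2
cycle 8: W0.I3
cycle 9: W0.I4

Answer: 10 cycles, utilization 4/5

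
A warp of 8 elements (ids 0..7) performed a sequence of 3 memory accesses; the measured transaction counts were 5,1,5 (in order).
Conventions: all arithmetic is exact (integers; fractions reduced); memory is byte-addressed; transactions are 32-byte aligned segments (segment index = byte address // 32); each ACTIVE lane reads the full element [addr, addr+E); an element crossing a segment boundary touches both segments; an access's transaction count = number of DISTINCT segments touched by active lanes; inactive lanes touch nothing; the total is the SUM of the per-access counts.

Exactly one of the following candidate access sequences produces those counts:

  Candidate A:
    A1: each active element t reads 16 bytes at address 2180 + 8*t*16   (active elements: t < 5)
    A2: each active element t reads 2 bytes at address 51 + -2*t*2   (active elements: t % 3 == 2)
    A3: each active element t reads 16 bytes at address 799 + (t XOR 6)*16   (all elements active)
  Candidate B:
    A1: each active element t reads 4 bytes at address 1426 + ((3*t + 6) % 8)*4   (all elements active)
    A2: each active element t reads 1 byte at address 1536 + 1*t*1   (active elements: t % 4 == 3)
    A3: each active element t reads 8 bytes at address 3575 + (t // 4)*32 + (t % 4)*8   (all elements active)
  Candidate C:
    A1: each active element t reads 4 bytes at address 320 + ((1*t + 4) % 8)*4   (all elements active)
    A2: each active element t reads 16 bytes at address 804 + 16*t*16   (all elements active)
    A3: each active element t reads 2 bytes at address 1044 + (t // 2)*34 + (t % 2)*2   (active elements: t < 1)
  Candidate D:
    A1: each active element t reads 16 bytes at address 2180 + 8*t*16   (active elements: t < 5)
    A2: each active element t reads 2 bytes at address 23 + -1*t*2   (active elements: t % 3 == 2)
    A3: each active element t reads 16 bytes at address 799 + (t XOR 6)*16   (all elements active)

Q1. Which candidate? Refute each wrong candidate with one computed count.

A: A2 gives 2 transactions, not 1
B: A1 gives 2 transactions, not 5
C: A1 gives 1 transaction, not 5
D: all counts match (5,1,5)

Answer: D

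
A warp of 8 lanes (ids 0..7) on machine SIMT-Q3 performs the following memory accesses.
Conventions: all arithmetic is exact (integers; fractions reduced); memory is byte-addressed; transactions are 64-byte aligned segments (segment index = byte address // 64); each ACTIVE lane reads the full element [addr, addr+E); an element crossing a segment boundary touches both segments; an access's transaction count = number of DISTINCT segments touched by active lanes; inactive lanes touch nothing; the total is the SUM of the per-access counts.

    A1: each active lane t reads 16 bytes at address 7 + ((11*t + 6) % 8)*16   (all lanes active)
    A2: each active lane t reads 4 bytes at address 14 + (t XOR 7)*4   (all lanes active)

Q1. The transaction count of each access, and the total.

A1: 3 transactions
A2: 1 transaction

Answer: 3,1; total 4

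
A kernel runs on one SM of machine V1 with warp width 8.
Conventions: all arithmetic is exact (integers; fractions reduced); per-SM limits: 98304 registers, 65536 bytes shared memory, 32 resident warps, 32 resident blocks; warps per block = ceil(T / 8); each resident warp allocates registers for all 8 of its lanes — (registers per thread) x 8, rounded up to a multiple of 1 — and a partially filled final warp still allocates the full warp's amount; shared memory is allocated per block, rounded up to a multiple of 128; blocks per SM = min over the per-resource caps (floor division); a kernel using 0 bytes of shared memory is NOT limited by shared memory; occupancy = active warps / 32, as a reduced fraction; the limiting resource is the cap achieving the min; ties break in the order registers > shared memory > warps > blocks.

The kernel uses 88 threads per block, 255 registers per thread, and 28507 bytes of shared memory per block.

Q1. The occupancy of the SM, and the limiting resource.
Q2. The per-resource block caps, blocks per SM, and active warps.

Answer: occupancy 11/16, limited by shared memory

registers: 4 blocks
shared memory: 2 blocks
warps: 2 blocks
blocks: 32 blocks

Answer: 2 blocks, 22 active warps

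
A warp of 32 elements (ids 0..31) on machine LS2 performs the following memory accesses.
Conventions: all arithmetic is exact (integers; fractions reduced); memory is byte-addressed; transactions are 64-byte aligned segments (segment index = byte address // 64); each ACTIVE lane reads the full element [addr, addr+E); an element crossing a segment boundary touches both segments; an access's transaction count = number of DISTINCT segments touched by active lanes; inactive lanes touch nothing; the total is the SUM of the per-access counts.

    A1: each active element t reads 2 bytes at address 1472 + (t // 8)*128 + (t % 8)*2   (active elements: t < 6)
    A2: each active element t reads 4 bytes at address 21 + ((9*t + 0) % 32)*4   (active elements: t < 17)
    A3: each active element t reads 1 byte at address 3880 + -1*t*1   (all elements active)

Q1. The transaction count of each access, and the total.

A1: 1 transaction
A2: 3 transactions
A3: 1 transaction

Answer: 1,3,1; total 5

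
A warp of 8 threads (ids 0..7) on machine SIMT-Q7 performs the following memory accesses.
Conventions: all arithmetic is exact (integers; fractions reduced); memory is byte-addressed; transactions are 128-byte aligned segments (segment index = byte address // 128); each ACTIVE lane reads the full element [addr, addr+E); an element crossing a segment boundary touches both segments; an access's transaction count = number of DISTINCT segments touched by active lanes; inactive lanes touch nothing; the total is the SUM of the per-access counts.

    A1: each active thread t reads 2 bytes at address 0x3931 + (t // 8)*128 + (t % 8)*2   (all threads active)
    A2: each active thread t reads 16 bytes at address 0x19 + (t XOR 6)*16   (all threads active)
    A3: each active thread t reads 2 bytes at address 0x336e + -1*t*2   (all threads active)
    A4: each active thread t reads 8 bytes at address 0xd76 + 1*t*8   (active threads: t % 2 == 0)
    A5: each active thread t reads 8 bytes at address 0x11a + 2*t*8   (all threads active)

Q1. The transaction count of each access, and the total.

A1: 1 transaction
A2: 2 transactions
A3: 1 transaction
A4: 2 transactions
A5: 2 transactions

Answer: 1,2,1,2,2; total 8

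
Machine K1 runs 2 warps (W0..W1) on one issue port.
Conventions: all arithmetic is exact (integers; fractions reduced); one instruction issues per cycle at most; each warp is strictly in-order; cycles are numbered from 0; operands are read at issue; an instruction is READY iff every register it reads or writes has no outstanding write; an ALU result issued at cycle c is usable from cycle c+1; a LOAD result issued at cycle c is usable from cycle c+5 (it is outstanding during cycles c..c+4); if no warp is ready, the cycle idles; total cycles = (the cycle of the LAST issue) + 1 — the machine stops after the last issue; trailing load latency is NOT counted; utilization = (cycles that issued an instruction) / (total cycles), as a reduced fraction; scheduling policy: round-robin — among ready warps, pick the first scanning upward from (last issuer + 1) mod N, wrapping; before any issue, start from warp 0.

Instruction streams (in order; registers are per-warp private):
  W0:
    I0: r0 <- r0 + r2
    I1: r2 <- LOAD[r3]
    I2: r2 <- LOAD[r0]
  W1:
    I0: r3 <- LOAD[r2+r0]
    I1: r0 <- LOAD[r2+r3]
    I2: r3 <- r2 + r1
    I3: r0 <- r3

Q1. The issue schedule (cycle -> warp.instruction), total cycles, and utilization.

cycle 0: W0.I0
cycle 1: W1.I0
cycle 2: W0.I1
cycle 3: idle
cycle 4: idle
cycle 5: idle
cycle 6: W1.I1
cycle 7: W0.I2
cycle 8: W1.I2
cycle 9: idle
cycle 10: idle
cycle 11: W1.I3

Answer: 12 cycles, utilization 7/12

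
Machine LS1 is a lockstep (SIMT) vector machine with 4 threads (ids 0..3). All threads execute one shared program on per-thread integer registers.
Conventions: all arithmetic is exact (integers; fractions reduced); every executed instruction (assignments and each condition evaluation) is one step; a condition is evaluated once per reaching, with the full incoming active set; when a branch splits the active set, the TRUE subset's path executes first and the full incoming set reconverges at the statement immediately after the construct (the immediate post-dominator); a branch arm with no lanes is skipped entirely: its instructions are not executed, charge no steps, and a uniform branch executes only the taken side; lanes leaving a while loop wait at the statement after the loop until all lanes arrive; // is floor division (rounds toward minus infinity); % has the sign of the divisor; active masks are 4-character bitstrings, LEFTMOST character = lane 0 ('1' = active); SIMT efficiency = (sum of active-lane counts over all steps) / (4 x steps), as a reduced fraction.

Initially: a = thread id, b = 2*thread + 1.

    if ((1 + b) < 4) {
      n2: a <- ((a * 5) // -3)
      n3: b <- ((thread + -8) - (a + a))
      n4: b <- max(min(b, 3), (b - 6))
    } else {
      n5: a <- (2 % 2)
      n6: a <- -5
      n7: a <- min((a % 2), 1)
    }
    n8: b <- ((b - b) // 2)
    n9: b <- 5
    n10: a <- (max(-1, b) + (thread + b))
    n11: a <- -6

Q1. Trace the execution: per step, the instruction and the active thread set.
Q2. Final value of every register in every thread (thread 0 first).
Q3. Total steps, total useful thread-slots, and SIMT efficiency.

step 0: eval ((1 + b) < 4)           1111
step 1: a <- ((a * 5) // -3)         1000
step 2: b <- ((thread + -8) - (a + a)) 1000
step 3: b <- max(min(b, 3), (b - 6)) 1000
step 4: a <- (2 % 2)                 0111
step 5: a <- -5                      0111
step 6: a <- min((a % 2), 1)         0111
step 7: b <- ((b - b) // 2)          1111
step 8: b <- 5                       1111
step 9: a <- (max(-1, b) + (thread + b)) 1111
step 10: a <- -6                      1111

Answer: 11 steps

a: -6,-6,-6,-6
b: 5,5,5,5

steps = 11; useful = 32; efficiency = 32/44 = 8/11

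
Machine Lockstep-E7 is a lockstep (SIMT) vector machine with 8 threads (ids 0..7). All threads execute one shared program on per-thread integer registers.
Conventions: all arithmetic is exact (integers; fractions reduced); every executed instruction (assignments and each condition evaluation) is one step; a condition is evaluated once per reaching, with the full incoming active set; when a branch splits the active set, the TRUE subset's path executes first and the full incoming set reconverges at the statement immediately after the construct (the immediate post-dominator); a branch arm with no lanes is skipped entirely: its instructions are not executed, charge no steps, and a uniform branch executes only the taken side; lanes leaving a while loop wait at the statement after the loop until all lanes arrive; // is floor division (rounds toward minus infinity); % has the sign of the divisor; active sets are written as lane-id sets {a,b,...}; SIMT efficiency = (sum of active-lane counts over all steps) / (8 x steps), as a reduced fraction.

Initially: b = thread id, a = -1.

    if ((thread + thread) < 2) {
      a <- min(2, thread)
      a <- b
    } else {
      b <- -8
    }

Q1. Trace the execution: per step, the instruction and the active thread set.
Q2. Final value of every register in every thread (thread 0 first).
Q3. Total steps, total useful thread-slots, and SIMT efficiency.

step 0: eval ((thread + thread) < 2) {0,1,2,3,4,5,6,7}
step 1: a <- min(2, thread)          {0}
step 2: a <- b                       {0}
step 3: b <- -8                      {1,2,3,4,5,6,7}

Answer: 4 steps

b: 0,-8,-8,-8,-8,-8,-8,-8
a: 0,-1,-1,-1,-1,-1,-1,-1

steps = 4; useful = 17; efficiency = 17/32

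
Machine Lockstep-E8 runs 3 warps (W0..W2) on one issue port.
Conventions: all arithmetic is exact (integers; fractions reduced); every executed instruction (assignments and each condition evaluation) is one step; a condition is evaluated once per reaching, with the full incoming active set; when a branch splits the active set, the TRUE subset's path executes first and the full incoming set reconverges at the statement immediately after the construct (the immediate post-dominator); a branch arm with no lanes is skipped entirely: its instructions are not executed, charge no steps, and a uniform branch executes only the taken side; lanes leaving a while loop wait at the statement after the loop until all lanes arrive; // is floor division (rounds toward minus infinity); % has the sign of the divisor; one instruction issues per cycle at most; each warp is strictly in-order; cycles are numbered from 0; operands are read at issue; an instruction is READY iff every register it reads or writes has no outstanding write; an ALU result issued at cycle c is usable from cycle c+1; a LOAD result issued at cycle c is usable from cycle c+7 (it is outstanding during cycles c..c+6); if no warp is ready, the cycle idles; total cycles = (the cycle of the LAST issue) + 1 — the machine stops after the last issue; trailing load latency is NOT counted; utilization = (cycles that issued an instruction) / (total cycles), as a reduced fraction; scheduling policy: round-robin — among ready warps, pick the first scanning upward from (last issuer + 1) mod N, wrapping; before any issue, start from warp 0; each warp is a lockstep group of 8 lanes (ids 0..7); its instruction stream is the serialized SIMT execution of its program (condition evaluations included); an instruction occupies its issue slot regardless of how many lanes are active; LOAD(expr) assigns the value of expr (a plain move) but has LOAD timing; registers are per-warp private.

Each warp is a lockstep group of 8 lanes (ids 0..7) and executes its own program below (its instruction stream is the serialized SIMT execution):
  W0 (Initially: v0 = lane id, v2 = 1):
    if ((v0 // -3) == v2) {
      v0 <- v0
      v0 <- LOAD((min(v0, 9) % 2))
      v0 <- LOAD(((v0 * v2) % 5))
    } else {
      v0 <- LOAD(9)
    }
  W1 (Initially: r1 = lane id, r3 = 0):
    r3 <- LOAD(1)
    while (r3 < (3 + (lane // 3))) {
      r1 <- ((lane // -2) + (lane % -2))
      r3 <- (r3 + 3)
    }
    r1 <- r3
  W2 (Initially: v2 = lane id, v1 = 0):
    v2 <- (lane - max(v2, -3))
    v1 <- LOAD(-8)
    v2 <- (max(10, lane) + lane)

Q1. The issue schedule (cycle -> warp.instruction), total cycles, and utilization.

cycle 0: W0.I0
cycle 1: W1.I0
cycle 2: W2.I0
cycle 3: W0.I1
cycle 4: W2.I1
cycle 5: W2.I2
cycle 6: idle
cycle 7: idle
cycle 8: W1.I1
cycle 9: W1.I2
cycle 10: W1.I3
cycle 11: W1.I4
cycle 12: W1.I5
cycle 13: W1.I6
cycle 14: W1.I7
cycle 15: W1.I8

Answer: 16 cycles, utilization 7/8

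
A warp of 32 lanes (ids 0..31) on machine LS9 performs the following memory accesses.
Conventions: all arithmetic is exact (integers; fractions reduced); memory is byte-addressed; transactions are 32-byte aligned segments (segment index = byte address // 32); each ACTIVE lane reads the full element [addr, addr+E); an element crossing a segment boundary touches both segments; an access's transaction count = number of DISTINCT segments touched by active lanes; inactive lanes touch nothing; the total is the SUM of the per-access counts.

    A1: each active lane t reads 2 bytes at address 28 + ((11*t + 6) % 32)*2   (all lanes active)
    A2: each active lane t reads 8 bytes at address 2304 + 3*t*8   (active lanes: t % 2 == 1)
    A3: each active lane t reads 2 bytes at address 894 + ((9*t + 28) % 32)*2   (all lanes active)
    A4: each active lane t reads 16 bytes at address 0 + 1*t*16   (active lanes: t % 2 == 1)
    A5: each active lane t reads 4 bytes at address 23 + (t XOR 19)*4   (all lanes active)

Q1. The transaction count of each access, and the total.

A1: 3 transactions
A2: 16 transactions
A3: 3 transactions
A4: 16 transactions
A5: 5 transactions

Answer: 3,16,3,16,5; total 43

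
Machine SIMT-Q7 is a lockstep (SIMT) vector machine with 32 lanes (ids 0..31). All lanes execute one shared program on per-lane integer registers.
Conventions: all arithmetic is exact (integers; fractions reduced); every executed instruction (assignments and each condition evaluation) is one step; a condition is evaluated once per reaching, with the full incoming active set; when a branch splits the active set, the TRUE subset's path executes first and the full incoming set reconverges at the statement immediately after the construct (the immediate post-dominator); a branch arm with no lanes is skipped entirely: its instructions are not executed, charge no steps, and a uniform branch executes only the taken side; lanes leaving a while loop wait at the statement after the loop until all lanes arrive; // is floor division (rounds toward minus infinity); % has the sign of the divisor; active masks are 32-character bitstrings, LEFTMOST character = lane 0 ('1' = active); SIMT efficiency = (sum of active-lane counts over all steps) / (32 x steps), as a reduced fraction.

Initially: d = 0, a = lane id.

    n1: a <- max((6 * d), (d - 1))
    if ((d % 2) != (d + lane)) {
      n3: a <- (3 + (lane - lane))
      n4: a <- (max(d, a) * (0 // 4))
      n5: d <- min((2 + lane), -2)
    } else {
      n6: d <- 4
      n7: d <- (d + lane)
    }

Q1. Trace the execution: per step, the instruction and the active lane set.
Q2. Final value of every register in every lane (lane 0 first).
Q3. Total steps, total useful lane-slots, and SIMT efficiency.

step 0: a <- max((6 * d), (d - 1))   11111111111111111111111111111111
step 1: eval ((d % 2) != (d + lane)) 11111111111111111111111111111111
step 2: a <- (3 + (lane - lane))     01111111111111111111111111111111
step 3: a <- (max(d, a) * (0 // 4))  01111111111111111111111111111111
step 4: d <- min((2 + lane), -2)     01111111111111111111111111111111
step 5: d <- 4                       10000000000000000000000000000000
step 6: d <- (d + lane)              10000000000000000000000000000000

Answer: 7 steps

d: 4,-2,-2,-2,-2,-2,-2,-2,-2,-2,-2,-2,-2,-2,-2,-2,-2,-2,-2,-2,-2,-2,-2,-2,-2,-2,-2,-2,-2,-2,-2,-2
a: 0,0,0,0,0,0,0,0,0,0,0,0,0,0,0,0,0,0,0,0,0,0,0,0,0,0,0,0,0,0,0,0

steps = 7; useful = 159; efficiency = 159/224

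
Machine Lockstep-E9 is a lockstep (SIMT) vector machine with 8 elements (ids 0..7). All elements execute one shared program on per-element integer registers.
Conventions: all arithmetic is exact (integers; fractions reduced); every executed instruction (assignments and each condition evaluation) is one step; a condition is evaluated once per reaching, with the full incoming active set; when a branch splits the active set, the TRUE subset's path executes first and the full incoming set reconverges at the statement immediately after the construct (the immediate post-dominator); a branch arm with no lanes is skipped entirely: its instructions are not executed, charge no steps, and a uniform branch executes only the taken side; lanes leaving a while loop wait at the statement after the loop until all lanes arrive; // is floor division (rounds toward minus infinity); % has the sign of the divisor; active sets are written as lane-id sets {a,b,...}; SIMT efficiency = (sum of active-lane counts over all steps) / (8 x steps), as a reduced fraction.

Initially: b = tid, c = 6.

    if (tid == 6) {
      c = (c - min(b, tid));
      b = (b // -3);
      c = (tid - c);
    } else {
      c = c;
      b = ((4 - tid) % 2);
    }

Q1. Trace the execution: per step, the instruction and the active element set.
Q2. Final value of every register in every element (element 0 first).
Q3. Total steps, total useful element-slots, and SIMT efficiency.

step 0: eval (tid == 6)              {0,1,2,3,4,5,6,7}
step 1: c <- (c - min(b, tid))       {6}
step 2: b <- (b // -3)               {6}
step 3: c <- (tid - c)               {6}
step 4: c <- c                       {0,1,2,3,4,5,7}
step 5: b <- ((4 - tid) % 2)         {0,1,2,3,4,5,7}

Answer: 6 steps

b: 0,1,0,1,0,1,-2,1
c: 6,6,6,6,6,6,6,6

steps = 6; useful = 25; efficiency = 25/48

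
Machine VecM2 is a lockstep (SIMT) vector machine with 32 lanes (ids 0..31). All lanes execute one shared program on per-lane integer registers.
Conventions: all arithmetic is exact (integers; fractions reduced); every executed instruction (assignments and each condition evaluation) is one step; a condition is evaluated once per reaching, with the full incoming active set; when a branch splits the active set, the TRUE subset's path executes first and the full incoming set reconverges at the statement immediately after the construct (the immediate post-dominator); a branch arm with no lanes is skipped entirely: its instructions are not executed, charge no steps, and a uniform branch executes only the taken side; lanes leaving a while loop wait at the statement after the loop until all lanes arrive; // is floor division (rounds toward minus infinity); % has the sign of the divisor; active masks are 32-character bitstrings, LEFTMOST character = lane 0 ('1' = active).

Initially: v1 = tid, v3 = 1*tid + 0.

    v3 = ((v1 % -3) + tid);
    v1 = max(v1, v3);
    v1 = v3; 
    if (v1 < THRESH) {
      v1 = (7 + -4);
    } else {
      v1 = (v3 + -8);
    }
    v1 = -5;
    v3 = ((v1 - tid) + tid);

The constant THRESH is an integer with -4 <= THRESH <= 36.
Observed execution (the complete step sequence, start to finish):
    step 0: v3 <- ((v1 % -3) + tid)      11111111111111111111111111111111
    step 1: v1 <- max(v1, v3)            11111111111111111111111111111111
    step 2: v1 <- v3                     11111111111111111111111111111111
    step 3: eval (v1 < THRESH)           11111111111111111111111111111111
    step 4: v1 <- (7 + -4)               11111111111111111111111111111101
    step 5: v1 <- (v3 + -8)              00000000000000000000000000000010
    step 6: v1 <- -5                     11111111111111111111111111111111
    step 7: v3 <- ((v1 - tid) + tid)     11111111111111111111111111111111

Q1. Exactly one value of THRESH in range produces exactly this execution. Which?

Answer: THRESH = 30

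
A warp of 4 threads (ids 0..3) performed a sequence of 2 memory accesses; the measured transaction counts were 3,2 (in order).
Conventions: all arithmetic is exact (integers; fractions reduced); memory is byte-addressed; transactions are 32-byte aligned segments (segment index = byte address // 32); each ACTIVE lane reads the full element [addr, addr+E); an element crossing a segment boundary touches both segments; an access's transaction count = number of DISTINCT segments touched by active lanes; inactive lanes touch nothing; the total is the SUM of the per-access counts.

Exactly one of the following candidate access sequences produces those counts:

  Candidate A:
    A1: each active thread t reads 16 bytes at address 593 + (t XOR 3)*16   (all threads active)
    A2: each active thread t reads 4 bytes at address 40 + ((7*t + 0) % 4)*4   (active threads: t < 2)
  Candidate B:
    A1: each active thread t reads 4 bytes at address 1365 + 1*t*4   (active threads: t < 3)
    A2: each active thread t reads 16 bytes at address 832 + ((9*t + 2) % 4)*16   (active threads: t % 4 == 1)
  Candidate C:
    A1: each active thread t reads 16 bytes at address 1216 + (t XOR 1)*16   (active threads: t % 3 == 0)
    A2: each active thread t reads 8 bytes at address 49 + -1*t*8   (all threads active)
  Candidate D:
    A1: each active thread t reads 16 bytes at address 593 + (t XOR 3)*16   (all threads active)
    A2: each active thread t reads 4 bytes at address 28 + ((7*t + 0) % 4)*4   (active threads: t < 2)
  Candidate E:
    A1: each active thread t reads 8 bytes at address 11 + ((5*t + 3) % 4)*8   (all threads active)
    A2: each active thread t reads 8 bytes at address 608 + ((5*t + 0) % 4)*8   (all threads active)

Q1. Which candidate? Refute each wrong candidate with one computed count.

A: A2 gives 1 transaction, not 2
B: A1 gives 2 transactions, not 3
C: A1 gives 2 transactions, not 3
E: A1 gives 2 transactions, not 3
D: all counts match (3,2)

Answer: D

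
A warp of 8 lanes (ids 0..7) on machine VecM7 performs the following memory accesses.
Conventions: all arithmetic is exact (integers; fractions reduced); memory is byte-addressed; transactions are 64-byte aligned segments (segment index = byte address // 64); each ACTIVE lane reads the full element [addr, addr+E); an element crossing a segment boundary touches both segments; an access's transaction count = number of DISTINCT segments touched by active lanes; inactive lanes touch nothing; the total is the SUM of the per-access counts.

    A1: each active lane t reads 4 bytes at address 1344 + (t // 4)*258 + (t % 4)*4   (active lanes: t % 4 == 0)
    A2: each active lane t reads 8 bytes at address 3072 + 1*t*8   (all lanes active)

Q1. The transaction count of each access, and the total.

A1: 2 transactions
A2: 1 transaction

Answer: 2,1; total 3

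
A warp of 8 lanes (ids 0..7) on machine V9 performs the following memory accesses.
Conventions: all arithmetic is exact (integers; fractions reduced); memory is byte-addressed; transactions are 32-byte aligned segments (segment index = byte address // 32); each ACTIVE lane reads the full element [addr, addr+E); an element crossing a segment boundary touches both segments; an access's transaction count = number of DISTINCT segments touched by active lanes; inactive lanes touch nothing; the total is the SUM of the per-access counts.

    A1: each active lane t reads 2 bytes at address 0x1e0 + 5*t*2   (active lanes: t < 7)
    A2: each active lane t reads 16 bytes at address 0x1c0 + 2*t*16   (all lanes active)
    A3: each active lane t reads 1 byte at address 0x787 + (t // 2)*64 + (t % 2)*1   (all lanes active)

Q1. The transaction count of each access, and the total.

A1: 2 transactions
A2: 8 transactions
A3: 4 transactions

Answer: 2,8,4; total 14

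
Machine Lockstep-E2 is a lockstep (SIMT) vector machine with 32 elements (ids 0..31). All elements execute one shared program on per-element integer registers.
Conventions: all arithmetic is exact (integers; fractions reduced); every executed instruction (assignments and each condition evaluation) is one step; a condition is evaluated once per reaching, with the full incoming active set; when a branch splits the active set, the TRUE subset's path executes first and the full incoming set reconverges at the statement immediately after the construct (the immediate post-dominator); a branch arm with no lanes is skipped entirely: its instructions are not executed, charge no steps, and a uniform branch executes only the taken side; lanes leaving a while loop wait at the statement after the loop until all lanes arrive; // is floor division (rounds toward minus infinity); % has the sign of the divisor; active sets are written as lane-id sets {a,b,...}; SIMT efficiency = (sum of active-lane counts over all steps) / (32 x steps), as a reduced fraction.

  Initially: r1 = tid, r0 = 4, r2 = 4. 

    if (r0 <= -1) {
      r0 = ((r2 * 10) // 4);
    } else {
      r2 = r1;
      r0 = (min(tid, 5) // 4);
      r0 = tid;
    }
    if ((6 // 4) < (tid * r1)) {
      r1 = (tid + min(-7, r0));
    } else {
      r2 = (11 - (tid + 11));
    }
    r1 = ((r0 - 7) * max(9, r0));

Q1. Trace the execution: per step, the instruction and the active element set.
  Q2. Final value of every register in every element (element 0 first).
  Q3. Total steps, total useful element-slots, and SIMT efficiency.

step 0: eval (r0 <= -1)              {0,1,2,3,4,5,6,7,8,9,10,11,12,13,14,15,16,17,18,19,20,21,22,23,24,25,26,27,28,29,30,31}
step 1: r2 <- r1                     {0,1,2,3,4,5,6,7,8,9,10,11,12,13,14,15,16,17,18,19,20,21,22,23,24,25,26,27,28,29,30,31}
step 2: r0 <- (min(tid, 5) // 4)     {0,1,2,3,4,5,6,7,8,9,10,11,12,13,14,15,16,17,18,19,20,21,22,23,24,25,26,27,28,29,30,31}
step 3: r0 <- tid                    {0,1,2,3,4,5,6,7,8,9,10,11,12,13,14,15,16,17,18,19,20,21,22,23,24,25,26,27,28,29,30,31}
step 4: eval ((6 // 4) < (tid * r1)) {0,1,2,3,4,5,6,7,8,9,10,11,12,13,14,15,16,17,18,19,20,21,22,23,24,25,26,27,28,29,30,31}
step 5: r1 <- (tid + min(-7, r0))    {2,3,4,5,6,7,8,9,10,11,12,13,14,15,16,17,18,19,20,21,22,23,24,25,26,27,28,29,30,31}
step 6: r2 <- (11 - (tid + 11))      {0,1}
step 7: r1 <- ((r0 - 7) * max(9, r0)) {0,1,2,3,4,5,6,7,8,9,10,11,12,13,14,15,16,17,18,19,20,21,22,23,24,25,26,27,28,29,30,31}

Answer: 8 steps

r1: -63,-54,-45,-36,-27,-18,-9,0,9,18,30,44,60,78,98,120,144,170,198,228,260,294,330,368,408,450,494,540,588,638,690,744
r0: 0,1,2,3,4,5,6,7,8,9,10,11,12,13,14,15,16,17,18,19,20,21,22,23,24,25,26,27,28,29,30,31
r2: 0,-1,2,3,4,5,6,7,8,9,10,11,12,13,14,15,16,17,18,19,20,21,22,23,24,25,26,27,28,29,30,31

steps = 8; useful = 224; efficiency = 224/256 = 7/8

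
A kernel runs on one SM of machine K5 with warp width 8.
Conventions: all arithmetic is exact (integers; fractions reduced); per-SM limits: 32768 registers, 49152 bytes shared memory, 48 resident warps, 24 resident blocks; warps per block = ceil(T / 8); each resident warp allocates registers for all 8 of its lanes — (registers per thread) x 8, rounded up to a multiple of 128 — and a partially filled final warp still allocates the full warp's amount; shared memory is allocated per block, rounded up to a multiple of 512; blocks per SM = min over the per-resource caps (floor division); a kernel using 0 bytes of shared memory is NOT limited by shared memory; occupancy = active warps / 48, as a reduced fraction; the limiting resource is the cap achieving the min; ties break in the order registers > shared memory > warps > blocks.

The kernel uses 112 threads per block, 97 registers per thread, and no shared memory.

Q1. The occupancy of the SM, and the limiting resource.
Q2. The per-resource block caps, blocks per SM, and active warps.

Answer: occupancy 7/12, limited by registers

registers: 2 blocks
shared memory: no limit (kernel uses none)
warps: 3 blocks
blocks: 24 blocks

Answer: 2 blocks, 28 active warps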